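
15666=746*21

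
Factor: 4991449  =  4991449^1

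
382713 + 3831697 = 4214410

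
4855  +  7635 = 12490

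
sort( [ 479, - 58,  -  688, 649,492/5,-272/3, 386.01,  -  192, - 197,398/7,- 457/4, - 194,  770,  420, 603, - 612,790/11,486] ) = [ - 688, - 612,- 197, - 194, - 192, - 457/4, - 272/3, - 58,398/7,790/11,492/5, 386.01 , 420,479,486,603,649,770]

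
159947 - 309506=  - 149559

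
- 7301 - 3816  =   - 11117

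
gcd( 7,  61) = 1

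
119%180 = 119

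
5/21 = 5/21= 0.24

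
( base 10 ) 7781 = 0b1111001100101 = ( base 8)17145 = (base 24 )dc5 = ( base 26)bd7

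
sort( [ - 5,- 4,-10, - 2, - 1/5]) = [ - 10, - 5, - 4, - 2, - 1/5 ] 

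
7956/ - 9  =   - 884/1 = - 884.00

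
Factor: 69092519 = 251^1*275269^1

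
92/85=92/85  =  1.08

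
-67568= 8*( - 8446) 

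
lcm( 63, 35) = 315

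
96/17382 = 16/2897 =0.01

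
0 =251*0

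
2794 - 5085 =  -2291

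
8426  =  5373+3053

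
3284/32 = 821/8 =102.62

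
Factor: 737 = 11^1*67^1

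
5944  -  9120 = -3176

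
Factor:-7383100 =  - 2^2*5^2*17^1*43^1*101^1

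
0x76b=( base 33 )1oi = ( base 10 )1899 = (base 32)1rb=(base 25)30o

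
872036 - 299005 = 573031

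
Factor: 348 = 2^2 * 3^1 * 29^1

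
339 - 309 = 30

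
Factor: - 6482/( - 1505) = 2^1*5^( - 1) * 43^(  -  1)*463^1 = 926/215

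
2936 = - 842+3778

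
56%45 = 11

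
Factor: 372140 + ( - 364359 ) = 7781=31^1 * 251^1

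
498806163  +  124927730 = 623733893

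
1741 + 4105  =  5846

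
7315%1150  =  415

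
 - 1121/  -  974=1 + 147/974 = 1.15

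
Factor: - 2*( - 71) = 2^1*71^1= 142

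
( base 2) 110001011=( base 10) 395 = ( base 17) 164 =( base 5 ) 3040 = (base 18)13H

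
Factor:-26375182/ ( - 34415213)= 2^1*7^(-1) *19^(-2)*13619^ ( - 1)*13187591^1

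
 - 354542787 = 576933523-931476310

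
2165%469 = 289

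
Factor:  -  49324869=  - 3^6*11^1*6151^1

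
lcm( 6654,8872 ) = 26616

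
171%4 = 3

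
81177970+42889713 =124067683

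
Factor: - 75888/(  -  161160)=186/395 = 2^1*3^1*5^( - 1)*31^1*79^ ( - 1)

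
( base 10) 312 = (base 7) 624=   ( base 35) 8w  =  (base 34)96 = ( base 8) 470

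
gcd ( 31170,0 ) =31170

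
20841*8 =166728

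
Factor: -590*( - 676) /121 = 398840/121 =2^3 *5^1 *11^(-2)*13^2*59^1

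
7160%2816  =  1528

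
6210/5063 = 6210/5063 = 1.23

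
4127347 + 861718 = 4989065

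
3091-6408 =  - 3317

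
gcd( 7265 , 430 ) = 5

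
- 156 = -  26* 6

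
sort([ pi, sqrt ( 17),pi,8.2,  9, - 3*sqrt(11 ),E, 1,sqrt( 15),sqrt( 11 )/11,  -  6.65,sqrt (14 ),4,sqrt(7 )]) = [ - 3*sqrt(11),-6.65, sqrt (11 )/11,1, sqrt(7),E, pi,pi,sqrt( 14),sqrt (15),4,sqrt( 17), 8.2,  9]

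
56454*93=5250222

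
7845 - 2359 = 5486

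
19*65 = 1235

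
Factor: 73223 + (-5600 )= 3^1*22541^1=67623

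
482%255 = 227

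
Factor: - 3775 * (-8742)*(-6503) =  - 214605828150 = - 2^1 * 3^1 * 5^2*7^1*31^1*47^1*151^1*929^1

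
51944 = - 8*( - 6493)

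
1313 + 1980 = 3293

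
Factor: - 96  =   - 2^5*3^1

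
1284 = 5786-4502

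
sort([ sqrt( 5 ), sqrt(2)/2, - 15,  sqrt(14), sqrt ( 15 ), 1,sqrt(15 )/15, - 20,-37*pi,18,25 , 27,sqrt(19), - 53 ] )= [ - 37*pi, - 53, - 20,  -  15,  sqrt(15 )/15, sqrt(2 )/2, 1,sqrt(5),sqrt(14),sqrt( 15 ), sqrt(19 ),18,25, 27 ]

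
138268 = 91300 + 46968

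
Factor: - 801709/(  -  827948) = 2^( - 2) * 11^( - 1 )*31^( - 1)*607^( - 1) * 801709^1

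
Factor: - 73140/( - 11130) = 2^1*7^( - 1 ) * 23^1 = 46/7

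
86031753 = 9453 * 9101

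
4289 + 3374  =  7663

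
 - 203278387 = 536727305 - 740005692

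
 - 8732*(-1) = 8732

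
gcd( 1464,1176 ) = 24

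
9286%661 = 32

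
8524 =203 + 8321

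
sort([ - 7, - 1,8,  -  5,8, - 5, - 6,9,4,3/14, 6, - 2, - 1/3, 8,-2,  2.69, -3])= [ - 7, - 6, - 5, - 5, - 3, - 2, - 2, - 1, - 1/3,3/14,2.69,4,6,8, 8, 8,9 ] 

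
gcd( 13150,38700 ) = 50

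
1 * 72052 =72052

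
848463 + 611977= 1460440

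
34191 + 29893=64084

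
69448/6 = 34724/3  =  11574.67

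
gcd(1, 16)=1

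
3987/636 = 1329/212 = 6.27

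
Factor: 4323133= 73^1*59221^1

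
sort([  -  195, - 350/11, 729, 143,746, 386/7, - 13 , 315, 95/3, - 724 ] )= [ - 724 , -195,-350/11,-13 , 95/3, 386/7,143 , 315 , 729, 746 ]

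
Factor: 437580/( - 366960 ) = -2^(  -  2)*3^1*13^1 *17^1*139^( -1)  =  - 663/556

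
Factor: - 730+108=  - 2^1*311^1=- 622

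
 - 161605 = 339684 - 501289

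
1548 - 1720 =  - 172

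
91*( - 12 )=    - 1092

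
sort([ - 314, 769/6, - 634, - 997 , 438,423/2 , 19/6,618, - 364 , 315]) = [ - 997, - 634, - 364, - 314, 19/6, 769/6, 423/2, 315, 438,618]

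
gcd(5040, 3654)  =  126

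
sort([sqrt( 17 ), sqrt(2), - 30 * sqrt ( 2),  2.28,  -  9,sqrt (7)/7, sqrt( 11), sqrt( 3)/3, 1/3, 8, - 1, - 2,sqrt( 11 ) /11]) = [  -  30*sqrt ( 2),  -  9,-2,  -  1, sqrt(11 )/11,1/3,sqrt(7)/7,sqrt(3)/3 , sqrt( 2), 2.28, sqrt( 11) , sqrt( 17), 8]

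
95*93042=8838990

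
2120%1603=517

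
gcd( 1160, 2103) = 1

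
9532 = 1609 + 7923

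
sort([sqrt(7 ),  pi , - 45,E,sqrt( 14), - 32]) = [ - 45,  -  32,sqrt( 7 ) , E, pi, sqrt( 14 ) ] 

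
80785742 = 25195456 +55590286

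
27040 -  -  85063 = 112103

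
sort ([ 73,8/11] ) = [8/11, 73 ] 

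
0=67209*0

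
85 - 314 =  - 229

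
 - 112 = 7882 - 7994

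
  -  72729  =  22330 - 95059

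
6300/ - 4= - 1575/1=- 1575.00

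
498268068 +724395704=1222663772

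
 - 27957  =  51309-79266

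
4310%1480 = 1350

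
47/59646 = 47/59646 =0.00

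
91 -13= 78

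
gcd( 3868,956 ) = 4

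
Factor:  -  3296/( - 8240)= 2^1*5^( - 1) = 2/5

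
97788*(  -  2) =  -195576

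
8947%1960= 1107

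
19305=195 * 99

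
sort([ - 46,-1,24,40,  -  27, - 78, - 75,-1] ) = [-78,  -  75,  -  46, - 27,-1 , - 1, 24,  40]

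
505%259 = 246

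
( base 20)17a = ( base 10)550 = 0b1000100110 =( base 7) 1414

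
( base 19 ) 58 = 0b1100111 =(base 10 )103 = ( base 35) 2X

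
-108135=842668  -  950803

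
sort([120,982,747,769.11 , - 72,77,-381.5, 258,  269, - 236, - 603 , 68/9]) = [ - 603, -381.5, - 236, - 72, 68/9, 77,120,258,269,747,769.11,982]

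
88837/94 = 945 + 7/94 = 945.07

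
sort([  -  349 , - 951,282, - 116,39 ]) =[ - 951, - 349, - 116, 39  ,  282 ]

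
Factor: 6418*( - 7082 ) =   -  45452276 =- 2^2  *  3209^1 * 3541^1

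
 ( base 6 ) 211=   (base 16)4f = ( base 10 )79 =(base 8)117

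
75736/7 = 10819 + 3/7 = 10819.43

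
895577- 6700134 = -5804557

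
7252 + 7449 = 14701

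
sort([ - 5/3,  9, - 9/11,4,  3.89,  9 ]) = [ - 5/3, - 9/11, 3.89,4, 9, 9]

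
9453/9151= 9453/9151  =  1.03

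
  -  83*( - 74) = 6142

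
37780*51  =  1926780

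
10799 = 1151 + 9648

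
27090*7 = 189630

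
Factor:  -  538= -2^1 * 269^1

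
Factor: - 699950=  - 2^1*5^2*13999^1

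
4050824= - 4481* (-904 )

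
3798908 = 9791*388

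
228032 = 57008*4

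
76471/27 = 2832 + 7/27= 2832.26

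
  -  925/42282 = -1 + 41357/42282 = - 0.02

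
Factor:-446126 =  - 2^1 * 223063^1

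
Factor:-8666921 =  - 997^1*8693^1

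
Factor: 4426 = 2^1 * 2213^1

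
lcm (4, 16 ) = 16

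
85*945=80325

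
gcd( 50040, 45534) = 6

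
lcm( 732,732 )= 732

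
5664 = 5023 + 641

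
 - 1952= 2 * ( - 976 ) 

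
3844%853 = 432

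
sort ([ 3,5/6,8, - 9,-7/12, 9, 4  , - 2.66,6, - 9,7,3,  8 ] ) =[ - 9, - 9, - 2.66 , - 7/12 , 5/6, 3,3,4,6, 7,8,8,  9]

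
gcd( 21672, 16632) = 504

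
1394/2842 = 697/1421  =  0.49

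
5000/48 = 104+1/6 = 104.17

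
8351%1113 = 560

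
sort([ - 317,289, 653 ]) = [ - 317,  289,653] 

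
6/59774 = 3/29887 = 0.00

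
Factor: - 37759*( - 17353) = 7^1* 37^1*61^1*67^1* 619^1 = 655231927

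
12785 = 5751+7034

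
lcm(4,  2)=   4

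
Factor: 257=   257^1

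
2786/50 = 1393/25 = 55.72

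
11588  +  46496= 58084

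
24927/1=24927 = 24927.00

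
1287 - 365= 922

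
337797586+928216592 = 1266014178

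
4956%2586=2370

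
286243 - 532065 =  - 245822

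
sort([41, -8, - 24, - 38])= [ - 38, - 24, - 8, 41]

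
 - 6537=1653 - 8190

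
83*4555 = 378065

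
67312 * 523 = 35204176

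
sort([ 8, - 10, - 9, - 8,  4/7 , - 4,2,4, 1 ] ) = [ - 10,-9, - 8,  -  4,  4/7 , 1, 2,4,8]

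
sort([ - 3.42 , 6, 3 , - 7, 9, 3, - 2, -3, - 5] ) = [-7, - 5, - 3.42,- 3,-2,3, 3,6,9]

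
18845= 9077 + 9768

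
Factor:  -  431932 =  - 2^2*83^1 *1301^1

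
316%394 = 316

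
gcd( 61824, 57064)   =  56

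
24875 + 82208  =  107083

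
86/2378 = 43/1189 = 0.04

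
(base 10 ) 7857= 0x1eb1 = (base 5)222412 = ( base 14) 2C13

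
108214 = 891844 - 783630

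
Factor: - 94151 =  - 94151^1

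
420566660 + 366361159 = 786927819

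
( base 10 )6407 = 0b1100100000111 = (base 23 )C2D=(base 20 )g07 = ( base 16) 1907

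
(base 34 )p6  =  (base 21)1JG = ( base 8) 1530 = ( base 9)1151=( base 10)856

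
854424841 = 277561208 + 576863633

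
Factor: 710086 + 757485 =1467571 = 7^1*31^1*6763^1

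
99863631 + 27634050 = 127497681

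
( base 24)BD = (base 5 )2102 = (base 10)277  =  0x115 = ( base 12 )1b1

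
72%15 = 12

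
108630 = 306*355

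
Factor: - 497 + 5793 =2^4*331^1 = 5296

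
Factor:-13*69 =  - 897 = - 3^1 * 13^1 * 23^1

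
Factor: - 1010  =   - 2^1*5^1 * 101^1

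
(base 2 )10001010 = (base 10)138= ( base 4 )2022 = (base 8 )212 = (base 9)163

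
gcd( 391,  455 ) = 1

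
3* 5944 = 17832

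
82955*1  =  82955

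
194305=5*38861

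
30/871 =30/871 = 0.03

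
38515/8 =4814 + 3/8 = 4814.38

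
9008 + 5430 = 14438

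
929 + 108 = 1037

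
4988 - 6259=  - 1271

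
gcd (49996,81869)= 1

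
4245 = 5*849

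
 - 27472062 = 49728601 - 77200663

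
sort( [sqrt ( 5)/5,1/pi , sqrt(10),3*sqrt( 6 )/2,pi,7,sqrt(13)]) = [1/pi,sqrt( 5 ) /5,pi, sqrt( 10 ),sqrt( 13 ),3*sqrt (6 )/2,7]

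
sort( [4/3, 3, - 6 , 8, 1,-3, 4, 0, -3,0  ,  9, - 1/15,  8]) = [ - 6, - 3, - 3, - 1/15, 0, 0,1, 4/3,3 , 4,8, 8, 9] 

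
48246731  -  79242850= - 30996119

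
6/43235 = 6/43235= 0.00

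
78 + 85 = 163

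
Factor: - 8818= -2^1 * 4409^1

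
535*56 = 29960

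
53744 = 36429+17315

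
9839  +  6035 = 15874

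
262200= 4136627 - 3874427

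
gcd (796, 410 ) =2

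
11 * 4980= 54780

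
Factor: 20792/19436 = 46/43 = 2^1*23^1*43^( - 1)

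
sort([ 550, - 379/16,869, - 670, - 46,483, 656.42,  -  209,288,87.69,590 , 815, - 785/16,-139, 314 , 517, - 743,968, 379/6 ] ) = [ - 743, - 670, - 209, - 139, - 785/16, - 46, - 379/16,379/6,87.69,288, 314 , 483,517, 550,590,656.42,815 , 869,968 ]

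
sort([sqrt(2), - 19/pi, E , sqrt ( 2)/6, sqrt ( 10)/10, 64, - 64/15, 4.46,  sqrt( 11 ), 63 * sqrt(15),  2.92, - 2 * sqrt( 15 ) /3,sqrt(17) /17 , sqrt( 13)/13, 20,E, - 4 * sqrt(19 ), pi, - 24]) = [-24, - 4 *sqrt( 19 ), -19/pi  , - 64/15, - 2*sqrt(15)/3, sqrt (2 ) /6, sqrt( 17)/17,sqrt( 13)/13,sqrt( 10 ) /10, sqrt(  2 ),E, E,  2.92, pi, sqrt(11) , 4.46,20,64,63*sqrt( 15)]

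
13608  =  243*56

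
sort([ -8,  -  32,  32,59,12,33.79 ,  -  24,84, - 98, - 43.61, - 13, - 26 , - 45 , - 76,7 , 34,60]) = [-98, - 76, - 45,  -  43.61, - 32, - 26, - 24, - 13, - 8,  7,12, 32,33.79,34,59, 60, 84]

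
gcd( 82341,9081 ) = 9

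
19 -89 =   -  70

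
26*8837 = 229762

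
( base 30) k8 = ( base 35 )HD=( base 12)428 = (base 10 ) 608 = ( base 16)260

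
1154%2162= 1154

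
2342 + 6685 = 9027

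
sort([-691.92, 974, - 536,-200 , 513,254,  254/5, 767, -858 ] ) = [ - 858, - 691.92 , - 536 ,- 200,254/5, 254,513,767, 974 ] 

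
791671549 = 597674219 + 193997330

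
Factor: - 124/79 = - 2^2*31^1*79^( - 1)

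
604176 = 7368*82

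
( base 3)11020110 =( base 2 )110000010010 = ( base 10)3090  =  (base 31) 36L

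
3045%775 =720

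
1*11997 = 11997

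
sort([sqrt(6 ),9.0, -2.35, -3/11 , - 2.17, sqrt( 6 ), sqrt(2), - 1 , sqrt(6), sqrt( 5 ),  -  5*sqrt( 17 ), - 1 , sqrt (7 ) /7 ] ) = [- 5*sqrt( 17), - 2.35,-2.17, - 1,-1, - 3/11,sqrt( 7)/7,sqrt( 2 ), sqrt( 5) , sqrt( 6),sqrt( 6),  sqrt( 6),  9.0] 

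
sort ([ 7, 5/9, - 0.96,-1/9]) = [-0.96, - 1/9,5/9, 7] 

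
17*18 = 306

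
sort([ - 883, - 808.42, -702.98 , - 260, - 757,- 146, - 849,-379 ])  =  [  -  883 , - 849, - 808.42, - 757, - 702.98, - 379,-260,  -  146]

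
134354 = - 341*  ( - 394)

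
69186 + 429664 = 498850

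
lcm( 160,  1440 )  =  1440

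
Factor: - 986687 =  - 13^1*71^1* 1069^1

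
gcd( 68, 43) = 1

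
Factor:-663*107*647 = -45898827=- 3^1 * 13^1 * 17^1 * 107^1*647^1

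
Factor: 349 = 349^1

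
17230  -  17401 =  - 171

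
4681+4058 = 8739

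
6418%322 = 300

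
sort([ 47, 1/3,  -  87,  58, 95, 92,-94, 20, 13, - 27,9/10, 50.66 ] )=[ - 94,  -  87, - 27,1/3,9/10, 13, 20,47,  50.66, 58, 92, 95] 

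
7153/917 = 7153/917 = 7.80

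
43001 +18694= 61695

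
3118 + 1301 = 4419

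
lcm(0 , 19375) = 0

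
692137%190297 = 121246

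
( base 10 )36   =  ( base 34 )12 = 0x24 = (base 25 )1b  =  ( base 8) 44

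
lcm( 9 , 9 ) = 9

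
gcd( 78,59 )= 1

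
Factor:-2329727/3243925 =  - 5^ ( - 2 )*83^1* 28069^1*129757^( - 1) 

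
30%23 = 7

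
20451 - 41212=-20761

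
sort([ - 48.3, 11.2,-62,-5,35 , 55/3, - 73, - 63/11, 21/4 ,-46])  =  [  -  73, - 62, - 48.3,-46, - 63/11,-5,21/4, 11.2,55/3,35]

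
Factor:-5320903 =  - 7^1*760129^1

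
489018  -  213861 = 275157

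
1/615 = 1/615 =0.00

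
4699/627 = 7 + 310/627 = 7.49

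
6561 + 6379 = 12940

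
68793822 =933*73734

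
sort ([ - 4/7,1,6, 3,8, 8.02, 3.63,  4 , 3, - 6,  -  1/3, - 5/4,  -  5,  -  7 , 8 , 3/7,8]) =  [ - 7, - 6, -5,  -  5/4, - 4/7,-1/3,3/7, 1,3,3,3.63,  4,6, 8,8, 8,8.02 ]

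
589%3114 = 589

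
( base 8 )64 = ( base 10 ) 52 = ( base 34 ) 1I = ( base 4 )310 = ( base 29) 1N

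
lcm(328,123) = 984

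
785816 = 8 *98227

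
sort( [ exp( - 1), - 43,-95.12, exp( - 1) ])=[ - 95.12,-43 , exp( - 1)  ,  exp( - 1)]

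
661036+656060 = 1317096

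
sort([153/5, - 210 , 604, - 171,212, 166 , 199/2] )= [-210, - 171,153/5,199/2 , 166, 212, 604 ] 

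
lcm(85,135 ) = 2295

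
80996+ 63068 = 144064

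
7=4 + 3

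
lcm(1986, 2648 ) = 7944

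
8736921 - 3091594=5645327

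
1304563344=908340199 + 396223145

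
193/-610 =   -  1 + 417/610 =- 0.32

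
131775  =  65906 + 65869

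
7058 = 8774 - 1716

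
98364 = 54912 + 43452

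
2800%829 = 313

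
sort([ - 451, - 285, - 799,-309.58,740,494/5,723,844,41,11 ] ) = [ - 799,- 451, - 309.58, - 285,11  ,  41,  494/5 , 723, 740,844 ] 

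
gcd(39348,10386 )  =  18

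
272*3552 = 966144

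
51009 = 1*51009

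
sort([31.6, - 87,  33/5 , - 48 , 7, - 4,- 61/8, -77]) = [-87, - 77, - 48,-61/8,-4,33/5,7,31.6]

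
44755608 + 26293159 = 71048767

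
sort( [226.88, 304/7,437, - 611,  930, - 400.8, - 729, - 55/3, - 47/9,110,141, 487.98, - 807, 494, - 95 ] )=[ - 807, - 729,-611, - 400.8, - 95, - 55/3, - 47/9, 304/7, 110, 141,  226.88 , 437,487.98, 494,930 ]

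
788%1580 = 788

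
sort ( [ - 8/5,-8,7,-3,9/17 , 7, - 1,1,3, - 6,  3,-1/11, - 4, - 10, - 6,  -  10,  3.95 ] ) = [ - 10, - 10,-8, - 6, - 6, -4, - 3, - 8/5,-1,-1/11,9/17, 1,3, 3,3.95, 7, 7] 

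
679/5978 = 97/854 = 0.11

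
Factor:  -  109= - 109^1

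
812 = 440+372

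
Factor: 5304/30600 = 13/75  =  3^( - 1 )*5^( - 2 ) * 13^1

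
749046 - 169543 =579503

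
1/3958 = 1/3958 = 0.00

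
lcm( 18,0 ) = 0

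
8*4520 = 36160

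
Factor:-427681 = -427681^1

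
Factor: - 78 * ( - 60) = 2^3*3^2 *5^1*13^1 = 4680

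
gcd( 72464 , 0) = 72464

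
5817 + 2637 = 8454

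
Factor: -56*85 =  - 4760 = - 2^3* 5^1*7^1*17^1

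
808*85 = 68680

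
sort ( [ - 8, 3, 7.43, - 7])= [ - 8, - 7,3,7.43] 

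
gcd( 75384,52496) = 8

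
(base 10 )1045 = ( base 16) 415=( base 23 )1MA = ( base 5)13140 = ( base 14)549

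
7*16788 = 117516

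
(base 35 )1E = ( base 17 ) 2F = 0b110001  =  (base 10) 49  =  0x31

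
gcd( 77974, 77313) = 1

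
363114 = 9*40346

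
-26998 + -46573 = -73571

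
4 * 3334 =13336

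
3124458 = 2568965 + 555493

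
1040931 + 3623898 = 4664829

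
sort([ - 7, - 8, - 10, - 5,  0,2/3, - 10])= [ - 10,  -  10, - 8, - 7, - 5 , 0,2/3 ] 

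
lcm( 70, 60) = 420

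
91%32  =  27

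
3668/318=11+85/159 = 11.53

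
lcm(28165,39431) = 197155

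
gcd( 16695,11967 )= 3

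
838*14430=12092340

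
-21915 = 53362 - 75277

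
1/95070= 1/95070 = 0.00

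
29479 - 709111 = -679632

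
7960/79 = 7960/79 = 100.76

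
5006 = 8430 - 3424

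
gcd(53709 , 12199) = 1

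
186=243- 57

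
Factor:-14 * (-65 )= 2^1*5^1* 7^1*13^1 =910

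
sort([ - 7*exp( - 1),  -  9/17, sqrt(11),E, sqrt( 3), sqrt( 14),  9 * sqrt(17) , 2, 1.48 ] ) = [ - 7*exp(-1), - 9/17,1.48,sqrt(3 ), 2, E, sqrt(11),sqrt(14), 9*sqrt(17) ] 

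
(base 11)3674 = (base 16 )12c0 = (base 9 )6523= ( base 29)5kf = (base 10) 4800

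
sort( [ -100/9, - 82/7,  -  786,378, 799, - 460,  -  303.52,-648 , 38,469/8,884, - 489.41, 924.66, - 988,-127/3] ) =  [ -988,-786, - 648, - 489.41, - 460, - 303.52,-127/3, - 82/7,- 100/9,38,469/8,378, 799,884,924.66]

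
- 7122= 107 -7229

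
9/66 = 3/22 = 0.14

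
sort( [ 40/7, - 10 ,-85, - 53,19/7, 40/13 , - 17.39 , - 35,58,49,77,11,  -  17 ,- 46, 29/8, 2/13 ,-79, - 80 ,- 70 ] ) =[ - 85, - 80, - 79,-70, -53, -46, - 35 , - 17.39,  -  17, - 10,2/13, 19/7,40/13,29/8,40/7,11 , 49,58,77 ]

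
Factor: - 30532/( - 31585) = 2^2*5^( - 1)*17^1*449^1 * 6317^( - 1 )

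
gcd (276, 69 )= 69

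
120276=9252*13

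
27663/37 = 27663/37 = 747.65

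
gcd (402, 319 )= 1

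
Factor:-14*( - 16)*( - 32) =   -  2^10*7^1 = - 7168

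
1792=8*224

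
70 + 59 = 129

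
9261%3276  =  2709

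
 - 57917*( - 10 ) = 579170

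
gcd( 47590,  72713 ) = 1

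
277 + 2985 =3262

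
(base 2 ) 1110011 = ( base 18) 67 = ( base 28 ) 43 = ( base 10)115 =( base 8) 163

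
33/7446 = 11/2482 =0.00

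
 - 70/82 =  - 35/41 = -  0.85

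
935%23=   15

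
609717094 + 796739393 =1406456487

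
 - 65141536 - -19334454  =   - 45807082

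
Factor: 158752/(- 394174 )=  - 176/437 = - 2^4 *11^1*19^(  -  1 ) *23^( - 1 )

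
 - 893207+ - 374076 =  - 1267283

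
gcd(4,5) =1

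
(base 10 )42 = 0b101010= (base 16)2a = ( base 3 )1120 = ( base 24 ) 1i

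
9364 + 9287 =18651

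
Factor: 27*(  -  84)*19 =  - 43092= -2^2*3^4*7^1*19^1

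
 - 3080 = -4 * 770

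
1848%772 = 304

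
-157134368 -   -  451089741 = 293955373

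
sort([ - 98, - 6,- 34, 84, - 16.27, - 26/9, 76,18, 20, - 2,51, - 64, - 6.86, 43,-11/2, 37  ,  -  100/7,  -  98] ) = [ - 98 , - 98, - 64, - 34,-16.27,-100/7, - 6.86, - 6, - 11/2, - 26/9, - 2 , 18, 20,  37, 43,  51, 76,84 ]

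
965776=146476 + 819300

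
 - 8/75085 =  - 1 + 75077/75085 = -0.00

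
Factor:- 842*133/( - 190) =2947/5 = 5^ (-1)*7^1*421^1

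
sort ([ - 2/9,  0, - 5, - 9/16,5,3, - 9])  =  [-9,  -  5, - 9/16, - 2/9,0, 3 , 5 ] 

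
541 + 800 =1341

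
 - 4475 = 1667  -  6142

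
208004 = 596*349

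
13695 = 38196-24501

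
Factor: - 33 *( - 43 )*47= 66693 = 3^1*11^1* 43^1* 47^1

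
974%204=158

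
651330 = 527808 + 123522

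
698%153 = 86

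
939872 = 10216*92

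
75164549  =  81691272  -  6526723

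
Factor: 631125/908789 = 3^3*5^3*7^( - 1)*11^1 * 17^1* 19^(-1)*6833^(-1 ) 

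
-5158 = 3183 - 8341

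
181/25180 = 181/25180 =0.01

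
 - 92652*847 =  - 78476244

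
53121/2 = 53121/2 = 26560.50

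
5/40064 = 5/40064  =  0.00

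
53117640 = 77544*685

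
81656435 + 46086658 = 127743093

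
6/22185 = 2/7395 = 0.00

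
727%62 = 45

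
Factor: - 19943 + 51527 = 31584  =  2^5*3^1*7^1*47^1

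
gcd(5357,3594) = 1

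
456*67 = 30552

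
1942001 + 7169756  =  9111757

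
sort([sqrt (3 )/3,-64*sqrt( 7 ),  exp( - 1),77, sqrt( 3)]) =[- 64*sqrt(7),exp(  -  1),sqrt( 3 ) /3,sqrt(3),77]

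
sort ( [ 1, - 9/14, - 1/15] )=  [-9/14  , - 1/15, 1 ]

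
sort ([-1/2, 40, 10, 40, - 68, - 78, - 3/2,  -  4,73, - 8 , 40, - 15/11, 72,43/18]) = [ - 78, - 68, - 8, - 4, - 3/2, - 15/11, - 1/2, 43/18,10, 40, 40, 40, 72,73]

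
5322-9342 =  - 4020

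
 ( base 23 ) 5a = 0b1111101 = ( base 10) 125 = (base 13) 98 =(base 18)6h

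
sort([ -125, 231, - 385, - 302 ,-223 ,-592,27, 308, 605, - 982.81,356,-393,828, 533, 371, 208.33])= [ - 982.81, - 592,-393,-385, -302,-223,-125,27,208.33,231  ,  308,356,371, 533, 605,828]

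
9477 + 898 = 10375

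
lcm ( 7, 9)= 63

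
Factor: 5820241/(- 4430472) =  - 2^ ( - 3 )*3^(-1) * 7^1* 17^( - 1 ) * 163^1 * 5101^1*10859^( - 1 ) 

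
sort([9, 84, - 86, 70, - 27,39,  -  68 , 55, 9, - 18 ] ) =[ - 86,-68, - 27, - 18, 9, 9,39,55 , 70, 84]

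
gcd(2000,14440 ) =40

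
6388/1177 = 6388/1177 =5.43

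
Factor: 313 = 313^1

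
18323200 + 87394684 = 105717884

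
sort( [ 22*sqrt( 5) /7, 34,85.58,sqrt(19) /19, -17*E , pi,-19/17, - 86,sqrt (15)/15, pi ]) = [ - 86, - 17*E, - 19/17,  sqrt(  19 ) /19,sqrt(15 )/15,pi,pi,  22 *sqrt( 5 ) /7,34, 85.58 ]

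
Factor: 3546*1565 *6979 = 38729890710 =2^1*3^2*5^1*7^1*197^1*313^1*  997^1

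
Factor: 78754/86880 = 2^(-4)  *3^(  -  1) * 5^ ( -1)*13^2*181^( - 1 )*233^1 = 39377/43440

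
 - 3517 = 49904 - 53421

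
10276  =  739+9537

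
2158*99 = 213642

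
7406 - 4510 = 2896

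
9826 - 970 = 8856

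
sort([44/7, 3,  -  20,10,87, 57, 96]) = [ - 20, 3 , 44/7, 10,57, 87, 96]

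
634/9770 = 317/4885 =0.06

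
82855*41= 3397055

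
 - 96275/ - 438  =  96275/438=219.81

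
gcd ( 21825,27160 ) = 485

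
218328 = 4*54582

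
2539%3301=2539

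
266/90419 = 38/12917 = 0.00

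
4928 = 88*56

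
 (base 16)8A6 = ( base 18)6f0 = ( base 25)3DE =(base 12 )1346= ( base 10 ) 2214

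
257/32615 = 257/32615= 0.01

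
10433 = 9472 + 961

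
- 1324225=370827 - 1695052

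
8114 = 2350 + 5764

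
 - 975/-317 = 3 + 24/317 =3.08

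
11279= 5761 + 5518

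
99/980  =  99/980 = 0.10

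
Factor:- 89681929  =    -  89681929^1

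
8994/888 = 1499/148 = 10.13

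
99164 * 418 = 41450552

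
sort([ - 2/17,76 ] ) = [ - 2/17 , 76]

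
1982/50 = 991/25 = 39.64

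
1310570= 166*7895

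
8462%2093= 90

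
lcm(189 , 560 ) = 15120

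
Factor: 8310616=2^3*1038827^1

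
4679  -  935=3744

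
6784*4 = 27136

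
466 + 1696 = 2162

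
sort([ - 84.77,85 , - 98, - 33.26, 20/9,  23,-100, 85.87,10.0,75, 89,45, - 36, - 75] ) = [ - 100,-98, -84.77, - 75,-36, - 33.26, 20/9,  10.0,23, 45,  75  ,  85,  85.87,  89 ] 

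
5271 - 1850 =3421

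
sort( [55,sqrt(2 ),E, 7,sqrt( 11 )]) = [ sqrt( 2 ),E,sqrt( 11),7,55 ] 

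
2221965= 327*6795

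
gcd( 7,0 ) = 7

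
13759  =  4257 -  - 9502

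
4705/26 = 180 + 25/26 = 180.96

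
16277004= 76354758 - 60077754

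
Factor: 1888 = 2^5*59^1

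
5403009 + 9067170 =14470179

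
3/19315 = 3/19315 =0.00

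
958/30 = 479/15 =31.93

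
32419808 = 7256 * 4468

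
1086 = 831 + 255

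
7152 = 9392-2240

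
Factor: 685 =5^1*137^1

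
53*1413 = 74889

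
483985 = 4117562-3633577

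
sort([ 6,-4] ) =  [ - 4,6]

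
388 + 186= 574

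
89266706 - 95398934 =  - 6132228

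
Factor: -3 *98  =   - 2^1*3^1 * 7^2 = -  294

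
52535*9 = 472815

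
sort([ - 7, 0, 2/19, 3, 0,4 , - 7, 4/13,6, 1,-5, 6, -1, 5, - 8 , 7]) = [- 8, - 7, - 7,  -  5, -1, 0,0, 2/19, 4/13, 1,  3, 4, 5,6 , 6, 7]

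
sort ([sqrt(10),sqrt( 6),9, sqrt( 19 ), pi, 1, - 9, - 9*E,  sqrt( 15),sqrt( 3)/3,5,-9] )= [ - 9*E,-9,-9,sqrt( 3 )/3,1, sqrt( 6 ), pi, sqrt (10 ),sqrt( 15),sqrt( 19 ), 5 , 9]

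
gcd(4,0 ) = 4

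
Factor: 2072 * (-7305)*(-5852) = 88575637920  =  2^5*3^1*5^1 *7^2*11^1*19^1*37^1*487^1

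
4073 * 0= 0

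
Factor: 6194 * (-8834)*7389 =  - 404309794644 = -2^2 * 3^2*7^1 * 19^1*163^1*631^1*821^1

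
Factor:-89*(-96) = 2^5 * 3^1*89^1 = 8544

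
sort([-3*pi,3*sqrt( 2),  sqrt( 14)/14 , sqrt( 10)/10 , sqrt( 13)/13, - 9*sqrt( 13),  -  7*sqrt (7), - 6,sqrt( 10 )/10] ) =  [-9 * sqrt( 13 ), - 7*sqrt( 7),-3*pi, - 6,sqrt( 14)/14,sqrt(13) /13,sqrt(10)/10, sqrt( 10)/10, 3*sqrt( 2)]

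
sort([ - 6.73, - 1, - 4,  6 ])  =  [ - 6.73, - 4 , - 1, 6 ]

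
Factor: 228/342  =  2/3= 2^1 *3^(-1)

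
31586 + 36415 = 68001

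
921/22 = 41 + 19/22 = 41.86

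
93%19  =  17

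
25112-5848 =19264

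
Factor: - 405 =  - 3^4 * 5^1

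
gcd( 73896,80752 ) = 8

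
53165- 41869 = 11296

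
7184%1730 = 264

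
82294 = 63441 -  - 18853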